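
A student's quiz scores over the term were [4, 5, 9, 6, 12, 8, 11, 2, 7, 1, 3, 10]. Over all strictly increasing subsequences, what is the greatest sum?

Let S[i] be the best sum of a strictly increasing subsequence ending at i:
i:      1  2  3  4  5  6  7  8  9 10 11 12
a[i]:   4  5  9  6 12  8 11  2  7  1  3 10
S:      4  9 18 15 30 23 34  2 22  1  5 33
Maximum is 34 (e.g. 4 + 5 + 6 + 8 + 11).

34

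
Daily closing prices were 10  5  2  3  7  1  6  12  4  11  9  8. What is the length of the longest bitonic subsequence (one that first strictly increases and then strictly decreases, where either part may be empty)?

7

inc[i] = longest strictly increasing subsequence ending at i; dec[i] = longest strictly decreasing subsequence starting at i:
i:      1  2  3  4  5  6  7  8  9 10 11 12
a[i]:  10  5  2  3  7  1  6 12  4 11  9  8
inc:    1  1  1  2  3  1  3  4  3  4  4  4
dec:    4  3  2  2  3  1  2  4  1  3  2  1
Best peak at i=8 (value 12): inc=4, dec=4, length 4+4−1 = 7.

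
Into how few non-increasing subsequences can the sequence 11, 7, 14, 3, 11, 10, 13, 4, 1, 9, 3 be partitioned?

Place each on the leftmost legal pile:
11 → new pile 1 (tops now [11])
7 → pile 1 (tops now [7])
14 → new pile 2 (tops now [7, 14])
3 → pile 1 (tops now [3, 14])
11 → pile 2 (tops now [3, 11])
10 → pile 2 (tops now [3, 10])
13 → new pile 3 (tops now [3, 10, 13])
4 → pile 2 (tops now [3, 4, 13])
1 → pile 1 (tops now [1, 4, 13])
9 → pile 3 (tops now [1, 4, 9])
3 → pile 2 (tops now [1, 3, 9])
Three piles.

3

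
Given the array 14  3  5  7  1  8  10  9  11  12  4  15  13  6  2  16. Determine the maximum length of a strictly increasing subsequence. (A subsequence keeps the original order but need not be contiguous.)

Let dp[i] be the length of the longest such subsequence ending at index i:
i:      1  2  3  4  5  6  7  8  9 10 11 12 13 14 15 16
a[i]:  14  3  5  7  1  8 10  9 11 12  4 15 13  6  2 16
dp:     1  1  2  3  1  4  5  5  6  7  2  8  8  3  2  9
Maximum dp value is 9.

9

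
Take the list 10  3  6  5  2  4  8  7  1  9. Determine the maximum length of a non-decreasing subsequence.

4

Let dp[i] be the length of the longest such subsequence ending at index i:
i:      1  2  3  4  5  6  7  8  9 10
a[i]:  10  3  6  5  2  4  8  7  1  9
dp:     1  1  2  2  1  2  3  3  1  4
Maximum dp value is 4.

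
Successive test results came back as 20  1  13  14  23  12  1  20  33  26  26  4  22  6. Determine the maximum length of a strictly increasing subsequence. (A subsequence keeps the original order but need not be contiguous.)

5

Let dp[i] be the length of the longest such subsequence ending at index i:
i:      1  2  3  4  5  6  7  8  9 10 11 12 13 14
a[i]:  20  1 13 14 23 12  1 20 33 26 26  4 22  6
dp:     1  1  2  3  4  2  1  4  5  5  5  2  5  3
Maximum dp value is 5.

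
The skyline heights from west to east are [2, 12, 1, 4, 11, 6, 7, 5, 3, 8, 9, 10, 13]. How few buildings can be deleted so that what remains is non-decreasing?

Fewest deletions = n − (longest non-decreasing subsequence).
Patience tails:
2 → extends → [2]
12 → extends → [2, 12]
1 → replaces 2 → [1, 12]
4 → replaces 12 → [1, 4]
11 → extends → [1, 4, 11]
6 → replaces 11 → [1, 4, 6]
7 → extends → [1, 4, 6, 7]
5 → replaces 6 → [1, 4, 5, 7]
3 → replaces 4 → [1, 3, 5, 7]
8 → extends → [1, 3, 5, 7, 8]
9 → extends → [1, 3, 5, 7, 8, 9]
10 → extends → [1, 3, 5, 7, 8, 9, 10]
13 → extends → [1, 3, 5, 7, 8, 9, 10, 13]
Longest non-decreasing subsequence has length 8, so deletions = 13 − 8 = 5.

5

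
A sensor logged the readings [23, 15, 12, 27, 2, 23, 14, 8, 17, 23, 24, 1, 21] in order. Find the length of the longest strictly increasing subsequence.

Track the smallest tail for each achievable length (strict):
23 → extends → [23]
15 → replaces 23 → [15]
12 → replaces 15 → [12]
27 → extends → [12, 27]
2 → replaces 12 → [2, 27]
23 → replaces 27 → [2, 23]
14 → replaces 23 → [2, 14]
8 → replaces 14 → [2, 8]
17 → extends → [2, 8, 17]
23 → extends → [2, 8, 17, 23]
24 → extends → [2, 8, 17, 23, 24]
1 → replaces 2 → [1, 8, 17, 23, 24]
21 → replaces 23 → [1, 8, 17, 21, 24]
Five tails, so the longest strictly increasing subsequence has length 5 (e.g. 12, 14, 17, 23, 24).

5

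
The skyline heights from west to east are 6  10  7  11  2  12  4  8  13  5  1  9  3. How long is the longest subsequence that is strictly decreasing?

4

Let dp[i] be the longest strictly decreasing subsequence ending at i:
i:      1  2  3  4  5  6  7  8  9 10 11 12 13
a[i]:   6 10  7 11  2 12  4  8 13  5  1  9  3
dp:     1  1  2  1  3  1  3  2  1  3  4  2  4
Maximum is 4.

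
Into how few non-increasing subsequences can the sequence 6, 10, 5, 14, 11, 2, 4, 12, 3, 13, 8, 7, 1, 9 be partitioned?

Place each on the leftmost legal pile:
6 → new pile 1 (tops now [6])
10 → new pile 2 (tops now [6, 10])
5 → pile 1 (tops now [5, 10])
14 → new pile 3 (tops now [5, 10, 14])
11 → pile 3 (tops now [5, 10, 11])
2 → pile 1 (tops now [2, 10, 11])
4 → pile 2 (tops now [2, 4, 11])
12 → new pile 4 (tops now [2, 4, 11, 12])
3 → pile 2 (tops now [2, 3, 11, 12])
13 → new pile 5 (tops now [2, 3, 11, 12, 13])
8 → pile 3 (tops now [2, 3, 8, 12, 13])
7 → pile 3 (tops now [2, 3, 7, 12, 13])
1 → pile 1 (tops now [1, 3, 7, 12, 13])
9 → pile 4 (tops now [1, 3, 7, 9, 13])
Five piles.

5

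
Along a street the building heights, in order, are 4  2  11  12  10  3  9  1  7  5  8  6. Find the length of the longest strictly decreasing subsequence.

Negate each value so 'decreasing' becomes 'increasing', then run patience tails on the negated sequence:
-4 → extends → [-4]
-2 → extends → [-4, -2]
-11 → replaces -4 → [-11, -2]
-12 → replaces -11 → [-12, -2]
-10 → replaces -2 → [-12, -10]
-3 → extends → [-12, -10, -3]
-9 → replaces -3 → [-12, -10, -9]
-1 → extends → [-12, -10, -9, -1]
-7 → replaces -1 → [-12, -10, -9, -7]
-5 → extends → [-12, -10, -9, -7, -5]
-8 → replaces -7 → [-12, -10, -9, -8, -5]
-6 → replaces -5 → [-12, -10, -9, -8, -6]
Five tails, so the longest strictly decreasing subsequence of the original has length 5.

5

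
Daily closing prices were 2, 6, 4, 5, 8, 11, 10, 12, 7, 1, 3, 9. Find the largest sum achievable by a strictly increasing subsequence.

Let S[i] be the best sum of a strictly increasing subsequence ending at i:
i:      1  2  3  4  5  6  7  8  9 10 11 12
a[i]:   2  6  4  5  8 11 10 12  7  1  3  9
S:      2  8  6 11 19 30 29 42 18  1  5 28
Maximum is 42 (e.g. 2 + 4 + 5 + 8 + 11 + 12).

42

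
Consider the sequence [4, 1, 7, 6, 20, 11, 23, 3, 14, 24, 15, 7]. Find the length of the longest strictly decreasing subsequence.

3

Negate each value so 'decreasing' becomes 'increasing', then run patience tails on the negated sequence:
-4 → extends → [-4]
-1 → extends → [-4, -1]
-7 → replaces -4 → [-7, -1]
-6 → replaces -1 → [-7, -6]
-20 → replaces -7 → [-20, -6]
-11 → replaces -6 → [-20, -11]
-23 → replaces -20 → [-23, -11]
-3 → extends → [-23, -11, -3]
-14 → replaces -11 → [-23, -14, -3]
-24 → replaces -23 → [-24, -14, -3]
-15 → replaces -14 → [-24, -15, -3]
-7 → replaces -3 → [-24, -15, -7]
Three tails, so the longest strictly decreasing subsequence of the original has length 3.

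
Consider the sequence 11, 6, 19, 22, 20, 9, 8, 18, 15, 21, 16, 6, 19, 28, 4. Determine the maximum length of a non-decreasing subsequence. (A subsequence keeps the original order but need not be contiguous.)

Track the smallest tail for each achievable length (allowing ties):
11 → extends → [11]
6 → replaces 11 → [6]
19 → extends → [6, 19]
22 → extends → [6, 19, 22]
20 → replaces 22 → [6, 19, 20]
9 → replaces 19 → [6, 9, 20]
8 → replaces 9 → [6, 8, 20]
18 → replaces 20 → [6, 8, 18]
15 → replaces 18 → [6, 8, 15]
21 → extends → [6, 8, 15, 21]
16 → replaces 21 → [6, 8, 15, 16]
6 → replaces 8 → [6, 6, 15, 16]
19 → extends → [6, 6, 15, 16, 19]
28 → extends → [6, 6, 15, 16, 19, 28]
4 → replaces 6 → [4, 6, 15, 16, 19, 28]
Six tails, so the longest non-decreasing subsequence has length 6 (e.g. 6, 9, 15, 16, 19, 28).

6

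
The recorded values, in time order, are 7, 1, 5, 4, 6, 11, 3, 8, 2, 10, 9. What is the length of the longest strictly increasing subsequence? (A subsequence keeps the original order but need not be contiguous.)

Let dp[i] be the length of the longest such subsequence ending at index i:
i:      1  2  3  4  5  6  7  8  9 10 11
a[i]:   7  1  5  4  6 11  3  8  2 10  9
dp:     1  1  2  2  3  4  2  4  2  5  5
Maximum dp value is 5.

5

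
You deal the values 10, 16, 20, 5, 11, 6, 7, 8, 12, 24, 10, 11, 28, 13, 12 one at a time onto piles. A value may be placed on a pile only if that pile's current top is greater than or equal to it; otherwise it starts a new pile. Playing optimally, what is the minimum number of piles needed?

7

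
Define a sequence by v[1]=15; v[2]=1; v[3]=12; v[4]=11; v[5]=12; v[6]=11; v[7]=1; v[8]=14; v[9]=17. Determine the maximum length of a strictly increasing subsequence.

Track the smallest tail for each achievable length (strict):
15 → extends → [15]
1 → replaces 15 → [1]
12 → extends → [1, 12]
11 → replaces 12 → [1, 11]
12 → extends → [1, 11, 12]
11 → already a tail → [1, 11, 12]
1 → already a tail → [1, 11, 12]
14 → extends → [1, 11, 12, 14]
17 → extends → [1, 11, 12, 14, 17]
Five tails, so the longest strictly increasing subsequence has length 5 (e.g. 1, 11, 12, 14, 17).

5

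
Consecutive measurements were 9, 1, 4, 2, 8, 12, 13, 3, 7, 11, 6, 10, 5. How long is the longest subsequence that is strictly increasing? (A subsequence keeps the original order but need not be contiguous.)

5

Track the smallest tail for each achievable length (strict):
9 → extends → [9]
1 → replaces 9 → [1]
4 → extends → [1, 4]
2 → replaces 4 → [1, 2]
8 → extends → [1, 2, 8]
12 → extends → [1, 2, 8, 12]
13 → extends → [1, 2, 8, 12, 13]
3 → replaces 8 → [1, 2, 3, 12, 13]
7 → replaces 12 → [1, 2, 3, 7, 13]
11 → replaces 13 → [1, 2, 3, 7, 11]
6 → replaces 7 → [1, 2, 3, 6, 11]
10 → replaces 11 → [1, 2, 3, 6, 10]
5 → replaces 6 → [1, 2, 3, 5, 10]
Five tails, so the longest strictly increasing subsequence has length 5 (e.g. 1, 4, 8, 12, 13).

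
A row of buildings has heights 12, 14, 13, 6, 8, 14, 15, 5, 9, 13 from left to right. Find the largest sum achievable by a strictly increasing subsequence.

54

Let S[i] be the best sum of a strictly increasing subsequence ending at i:
i:      1  2  3  4  5  6  7  8  9 10
a[i]:  12 14 13  6  8 14 15  5  9 13
S:     12 26 25  6 14 39 54  5 23 36
Maximum is 54 (e.g. 12 + 13 + 14 + 15).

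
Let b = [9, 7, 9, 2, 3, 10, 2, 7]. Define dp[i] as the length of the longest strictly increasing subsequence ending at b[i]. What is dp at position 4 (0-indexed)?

2

dp[i] = 1 + max{dp[j] : j<i, b[j]<b[i]} (or 1 if no such j):
i:      0  1  2  3  4  5  6  7
b[i]:   9  7  9  2  3 10  2  7
dp:     1  1  2  1  2  3  1  3
At index 4 the value is 2.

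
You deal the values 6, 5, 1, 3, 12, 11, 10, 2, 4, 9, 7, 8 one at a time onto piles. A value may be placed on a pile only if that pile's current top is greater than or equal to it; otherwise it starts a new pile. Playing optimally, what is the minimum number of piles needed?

Place each on the leftmost legal pile:
6 → new pile 1 (tops now [6])
5 → pile 1 (tops now [5])
1 → pile 1 (tops now [1])
3 → new pile 2 (tops now [1, 3])
12 → new pile 3 (tops now [1, 3, 12])
11 → pile 3 (tops now [1, 3, 11])
10 → pile 3 (tops now [1, 3, 10])
2 → pile 2 (tops now [1, 2, 10])
4 → pile 3 (tops now [1, 2, 4])
9 → new pile 4 (tops now [1, 2, 4, 9])
7 → pile 4 (tops now [1, 2, 4, 7])
8 → new pile 5 (tops now [1, 2, 4, 7, 8])
Five piles.

5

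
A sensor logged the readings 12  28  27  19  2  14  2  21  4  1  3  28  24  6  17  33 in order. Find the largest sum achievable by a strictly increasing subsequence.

113

Let S[i] be the best sum of a strictly increasing subsequence ending at i:
i:       1   2   3   4   5   6   7   8   9  10  11  12  13  14  15  16
a[i]:   12  28  27  19   2  14   2  21   4   1   3  28  24   6  17  33
S:      12  40  39  31   2  26   2  52   6   1   5  80  76  12  43 113
Maximum is 113 (e.g. 12 + 19 + 21 + 28 + 33).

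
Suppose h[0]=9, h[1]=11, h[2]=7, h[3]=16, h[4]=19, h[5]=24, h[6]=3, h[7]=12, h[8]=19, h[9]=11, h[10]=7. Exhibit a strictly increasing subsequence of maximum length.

9, 11, 16, 19, 24

Patience tails give the LIS length; then backtrack through the dp parents:
9 → extends → [9]
11 → extends → [9, 11]
7 → replaces 9 → [7, 11]
16 → extends → [7, 11, 16]
19 → extends → [7, 11, 16, 19]
24 → extends → [7, 11, 16, 19, 24]
3 → replaces 7 → [3, 11, 16, 19, 24]
12 → replaces 16 → [3, 11, 12, 19, 24]
19 → already a tail → [3, 11, 12, 19, 24]
11 → already a tail → [3, 11, 12, 19, 24]
7 → replaces 11 → [3, 7, 12, 19, 24]
Length 5; one witness is 9, 11, 16, 19, 24.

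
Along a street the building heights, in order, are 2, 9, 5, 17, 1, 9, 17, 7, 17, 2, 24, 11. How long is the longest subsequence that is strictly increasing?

5

Let dp[i] be the length of the longest such subsequence ending at index i:
i:      1  2  3  4  5  6  7  8  9 10 11 12
a[i]:   2  9  5 17  1  9 17  7 17  2 24 11
dp:     1  2  2  3  1  3  4  3  4  2  5  4
Maximum dp value is 5.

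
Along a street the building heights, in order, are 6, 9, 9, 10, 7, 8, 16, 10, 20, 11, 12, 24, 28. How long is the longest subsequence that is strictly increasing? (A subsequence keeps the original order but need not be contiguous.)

8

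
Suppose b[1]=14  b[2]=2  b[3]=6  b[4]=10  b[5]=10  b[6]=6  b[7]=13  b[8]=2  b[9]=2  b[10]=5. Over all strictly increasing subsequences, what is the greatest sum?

Let S[i] be the best sum of a strictly increasing subsequence ending at i:
i:      1  2  3  4  5  6  7  8  9 10
b[i]:  14  2  6 10 10  6 13  2  2  5
S:     14  2  8 18 18  8 31  2  2  7
Maximum is 31 (e.g. 2 + 6 + 10 + 13).

31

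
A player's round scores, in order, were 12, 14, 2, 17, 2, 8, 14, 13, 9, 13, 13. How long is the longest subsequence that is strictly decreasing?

Let dp[i] be the longest strictly decreasing subsequence ending at i:
i:      1  2  3  4  5  6  7  8  9 10 11
a[i]:  12 14  2 17  2  8 14 13  9 13 13
dp:     1  1  2  1  2  2  2  3  4  3  3
Maximum is 4.

4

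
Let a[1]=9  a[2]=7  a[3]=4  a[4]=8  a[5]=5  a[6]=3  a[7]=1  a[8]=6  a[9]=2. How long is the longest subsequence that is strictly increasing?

3

Track the smallest tail for each achievable length (strict):
9 → extends → [9]
7 → replaces 9 → [7]
4 → replaces 7 → [4]
8 → extends → [4, 8]
5 → replaces 8 → [4, 5]
3 → replaces 4 → [3, 5]
1 → replaces 3 → [1, 5]
6 → extends → [1, 5, 6]
2 → replaces 5 → [1, 2, 6]
Three tails, so the longest strictly increasing subsequence has length 3 (e.g. 4, 5, 6).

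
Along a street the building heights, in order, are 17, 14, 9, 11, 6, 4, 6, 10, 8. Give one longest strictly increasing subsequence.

Patience tails give the LIS length; then backtrack through the dp parents:
17 → extends → [17]
14 → replaces 17 → [14]
9 → replaces 14 → [9]
11 → extends → [9, 11]
6 → replaces 9 → [6, 11]
4 → replaces 6 → [4, 11]
6 → replaces 11 → [4, 6]
10 → extends → [4, 6, 10]
8 → replaces 10 → [4, 6, 8]
Length 3; one witness is 4, 6, 10.

4, 6, 10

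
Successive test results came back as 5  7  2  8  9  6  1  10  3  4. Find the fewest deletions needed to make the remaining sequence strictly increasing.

Fewest deletions = n − (longest strictly increasing subsequence).
i:      1  2  3  4  5  6  7  8  9 10
a[i]:   5  7  2  8  9  6  1 10  3  4
dp:     1  2  1  3  4  2  1  5  2  3
max dp = 5, so deletions = 10 − 5 = 5.

5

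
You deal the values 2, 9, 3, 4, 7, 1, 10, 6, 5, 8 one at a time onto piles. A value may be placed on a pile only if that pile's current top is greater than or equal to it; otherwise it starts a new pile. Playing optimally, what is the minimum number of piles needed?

5

Place each on the leftmost legal pile:
2 → new pile 1 (tops now [2])
9 → new pile 2 (tops now [2, 9])
3 → pile 2 (tops now [2, 3])
4 → new pile 3 (tops now [2, 3, 4])
7 → new pile 4 (tops now [2, 3, 4, 7])
1 → pile 1 (tops now [1, 3, 4, 7])
10 → new pile 5 (tops now [1, 3, 4, 7, 10])
6 → pile 4 (tops now [1, 3, 4, 6, 10])
5 → pile 4 (tops now [1, 3, 4, 5, 10])
8 → pile 5 (tops now [1, 3, 4, 5, 8])
Five piles.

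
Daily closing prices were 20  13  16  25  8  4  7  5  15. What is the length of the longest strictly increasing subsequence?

Track the smallest tail for each achievable length (strict):
20 → extends → [20]
13 → replaces 20 → [13]
16 → extends → [13, 16]
25 → extends → [13, 16, 25]
8 → replaces 13 → [8, 16, 25]
4 → replaces 8 → [4, 16, 25]
7 → replaces 16 → [4, 7, 25]
5 → replaces 7 → [4, 5, 25]
15 → replaces 25 → [4, 5, 15]
Three tails, so the longest strictly increasing subsequence has length 3 (e.g. 13, 16, 25).

3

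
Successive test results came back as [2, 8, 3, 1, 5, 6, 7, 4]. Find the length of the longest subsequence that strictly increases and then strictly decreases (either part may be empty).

6

inc[i] = longest strictly increasing subsequence ending at i; dec[i] = longest strictly decreasing subsequence starting at i:
i:     1 2 3 4 5 6 7 8
a[i]:  2 8 3 1 5 6 7 4
inc:   1 2 2 1 3 4 5 3
dec:   2 3 2 1 2 2 2 1
Best peak at i=7 (value 7): inc=5, dec=2, length 5+2−1 = 6.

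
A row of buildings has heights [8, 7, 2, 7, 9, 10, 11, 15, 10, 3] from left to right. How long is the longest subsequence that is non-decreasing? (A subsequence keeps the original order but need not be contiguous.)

6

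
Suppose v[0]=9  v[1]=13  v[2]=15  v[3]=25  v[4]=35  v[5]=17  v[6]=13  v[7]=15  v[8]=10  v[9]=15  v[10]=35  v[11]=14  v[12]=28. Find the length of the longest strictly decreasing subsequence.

4

Let dp[i] be the longest strictly decreasing subsequence ending at i:
i:      0  1  2  3  4  5  6  7  8  9 10 11 12
v[i]:   9 13 15 25 35 17 13 15 10 15 35 14 28
dp:     1  1  1  1  1  2  3  3  4  3  1  4  2
Maximum is 4.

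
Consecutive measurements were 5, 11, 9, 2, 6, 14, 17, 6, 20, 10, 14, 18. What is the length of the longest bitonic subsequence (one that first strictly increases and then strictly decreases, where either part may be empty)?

6

inc[i] = longest strictly increasing subsequence ending at i; dec[i] = longest strictly decreasing subsequence starting at i:
i:      1  2  3  4  5  6  7  8  9 10 11 12
a[i]:   5 11  9  2  6 14 17  6 20 10 14 18
inc:    1  2  2  1  2  3  4  2  5  3  4  5
dec:    2  3  2  1  1  2  2  1  2  1  1  1
Best peak at i=9 (value 20): inc=5, dec=2, length 5+2−1 = 6.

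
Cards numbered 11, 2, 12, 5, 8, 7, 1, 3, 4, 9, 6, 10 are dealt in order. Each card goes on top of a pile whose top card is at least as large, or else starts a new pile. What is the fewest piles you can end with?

5

Place each on the leftmost legal pile:
11 → new pile 1 (tops now [11])
2 → pile 1 (tops now [2])
12 → new pile 2 (tops now [2, 12])
5 → pile 2 (tops now [2, 5])
8 → new pile 3 (tops now [2, 5, 8])
7 → pile 3 (tops now [2, 5, 7])
1 → pile 1 (tops now [1, 5, 7])
3 → pile 2 (tops now [1, 3, 7])
4 → pile 3 (tops now [1, 3, 4])
9 → new pile 4 (tops now [1, 3, 4, 9])
6 → pile 4 (tops now [1, 3, 4, 6])
10 → new pile 5 (tops now [1, 3, 4, 6, 10])
Five piles.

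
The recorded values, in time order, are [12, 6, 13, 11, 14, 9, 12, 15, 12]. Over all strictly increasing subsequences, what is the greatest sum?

Let S[i] be the best sum of a strictly increasing subsequence ending at i:
i:      1  2  3  4  5  6  7  8  9
a[i]:  12  6 13 11 14  9 12 15 12
S:     12  6 25 17 39 15 29 54 29
Maximum is 54 (e.g. 12 + 13 + 14 + 15).

54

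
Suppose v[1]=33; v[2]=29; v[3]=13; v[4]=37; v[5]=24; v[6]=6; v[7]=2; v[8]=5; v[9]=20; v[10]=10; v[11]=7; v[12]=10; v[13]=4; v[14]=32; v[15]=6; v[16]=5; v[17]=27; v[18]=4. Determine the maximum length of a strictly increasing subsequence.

Let dp[i] be the length of the longest such subsequence ending at index i:
i:      1  2  3  4  5  6  7  8  9 10 11 12 13 14 15 16 17 18
v[i]:  33 29 13 37 24  6  2  5 20 10  7 10  4 32  6  5 27  4
dp:     1  1  1  2  2  1  1  2  3  3  3  4  2  5  3  3  5  2
Maximum dp value is 5.

5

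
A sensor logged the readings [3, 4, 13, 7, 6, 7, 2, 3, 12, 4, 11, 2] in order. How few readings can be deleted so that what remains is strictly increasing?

Fewest deletions = n − (longest strictly increasing subsequence).
i:      1  2  3  4  5  6  7  8  9 10 11 12
a[i]:   3  4 13  7  6  7  2  3 12  4 11  2
dp:     1  2  3  3  3  4  1  2  5  3  5  1
max dp = 5, so deletions = 12 − 5 = 7.

7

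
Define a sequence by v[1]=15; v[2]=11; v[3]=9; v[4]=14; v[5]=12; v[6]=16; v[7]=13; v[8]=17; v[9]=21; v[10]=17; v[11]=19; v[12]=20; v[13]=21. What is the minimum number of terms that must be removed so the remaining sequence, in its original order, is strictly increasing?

Fewest deletions = n − (longest strictly increasing subsequence).
Patience tails:
15 → extends → [15]
11 → replaces 15 → [11]
9 → replaces 11 → [9]
14 → extends → [9, 14]
12 → replaces 14 → [9, 12]
16 → extends → [9, 12, 16]
13 → replaces 16 → [9, 12, 13]
17 → extends → [9, 12, 13, 17]
21 → extends → [9, 12, 13, 17, 21]
17 → already a tail → [9, 12, 13, 17, 21]
19 → replaces 21 → [9, 12, 13, 17, 19]
20 → extends → [9, 12, 13, 17, 19, 20]
21 → extends → [9, 12, 13, 17, 19, 20, 21]
Longest strictly increasing subsequence has length 7, so deletions = 13 − 7 = 6.

6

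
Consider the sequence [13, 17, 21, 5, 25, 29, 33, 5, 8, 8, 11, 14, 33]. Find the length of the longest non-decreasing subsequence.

Track the smallest tail for each achievable length (allowing ties):
13 → extends → [13]
17 → extends → [13, 17]
21 → extends → [13, 17, 21]
5 → replaces 13 → [5, 17, 21]
25 → extends → [5, 17, 21, 25]
29 → extends → [5, 17, 21, 25, 29]
33 → extends → [5, 17, 21, 25, 29, 33]
5 → replaces 17 → [5, 5, 21, 25, 29, 33]
8 → replaces 21 → [5, 5, 8, 25, 29, 33]
8 → replaces 25 → [5, 5, 8, 8, 29, 33]
11 → replaces 29 → [5, 5, 8, 8, 11, 33]
14 → replaces 33 → [5, 5, 8, 8, 11, 14]
33 → extends → [5, 5, 8, 8, 11, 14, 33]
Seven tails, so the longest non-decreasing subsequence has length 7 (e.g. 13, 17, 21, 25, 29, 33, 33).

7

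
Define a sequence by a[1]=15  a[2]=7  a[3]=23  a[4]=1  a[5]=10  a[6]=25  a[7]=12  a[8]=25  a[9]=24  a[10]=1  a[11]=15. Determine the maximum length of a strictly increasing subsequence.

4

Track the smallest tail for each achievable length (strict):
15 → extends → [15]
7 → replaces 15 → [7]
23 → extends → [7, 23]
1 → replaces 7 → [1, 23]
10 → replaces 23 → [1, 10]
25 → extends → [1, 10, 25]
12 → replaces 25 → [1, 10, 12]
25 → extends → [1, 10, 12, 25]
24 → replaces 25 → [1, 10, 12, 24]
1 → already a tail → [1, 10, 12, 24]
15 → replaces 24 → [1, 10, 12, 15]
Four tails, so the longest strictly increasing subsequence has length 4 (e.g. 7, 10, 12, 25).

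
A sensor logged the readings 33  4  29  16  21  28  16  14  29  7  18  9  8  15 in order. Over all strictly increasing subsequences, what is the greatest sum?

Let S[i] be the best sum of a strictly increasing subsequence ending at i:
i:      1  2  3  4  5  6  7  8  9 10 11 12 13 14
a[i]:  33  4 29 16 21 28 16 14 29  7 18  9  8 15
S:     33  4 33 20 41 69 20 18 98 11 38 20 19 35
Maximum is 98 (e.g. 4 + 16 + 21 + 28 + 29).

98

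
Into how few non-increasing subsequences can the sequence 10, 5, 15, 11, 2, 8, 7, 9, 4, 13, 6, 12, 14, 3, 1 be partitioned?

Place each on the leftmost legal pile:
10 → new pile 1 (tops now [10])
5 → pile 1 (tops now [5])
15 → new pile 2 (tops now [5, 15])
11 → pile 2 (tops now [5, 11])
2 → pile 1 (tops now [2, 11])
8 → pile 2 (tops now [2, 8])
7 → pile 2 (tops now [2, 7])
9 → new pile 3 (tops now [2, 7, 9])
4 → pile 2 (tops now [2, 4, 9])
13 → new pile 4 (tops now [2, 4, 9, 13])
6 → pile 3 (tops now [2, 4, 6, 13])
12 → pile 4 (tops now [2, 4, 6, 12])
14 → new pile 5 (tops now [2, 4, 6, 12, 14])
3 → pile 2 (tops now [2, 3, 6, 12, 14])
1 → pile 1 (tops now [1, 3, 6, 12, 14])
Five piles.

5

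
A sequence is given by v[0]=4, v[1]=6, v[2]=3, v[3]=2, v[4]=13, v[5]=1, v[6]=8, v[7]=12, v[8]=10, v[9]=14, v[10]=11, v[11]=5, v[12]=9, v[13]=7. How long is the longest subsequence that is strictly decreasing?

Let dp[i] be the longest strictly decreasing subsequence ending at i:
i:      0  1  2  3  4  5  6  7  8  9 10 11 12 13
v[i]:   4  6  3  2 13  1  8 12 10 14 11  5  9  7
dp:     1  1  2  3  1  4  2  2  3  1  3  4  4  5
Maximum is 5.

5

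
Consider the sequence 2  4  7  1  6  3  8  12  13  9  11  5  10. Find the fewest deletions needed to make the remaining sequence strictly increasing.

7

Fewest deletions = n − (longest strictly increasing subsequence).
Patience tails:
2 → extends → [2]
4 → extends → [2, 4]
7 → extends → [2, 4, 7]
1 → replaces 2 → [1, 4, 7]
6 → replaces 7 → [1, 4, 6]
3 → replaces 4 → [1, 3, 6]
8 → extends → [1, 3, 6, 8]
12 → extends → [1, 3, 6, 8, 12]
13 → extends → [1, 3, 6, 8, 12, 13]
9 → replaces 12 → [1, 3, 6, 8, 9, 13]
11 → replaces 13 → [1, 3, 6, 8, 9, 11]
5 → replaces 6 → [1, 3, 5, 8, 9, 11]
10 → replaces 11 → [1, 3, 5, 8, 9, 10]
Longest strictly increasing subsequence has length 6, so deletions = 13 − 6 = 7.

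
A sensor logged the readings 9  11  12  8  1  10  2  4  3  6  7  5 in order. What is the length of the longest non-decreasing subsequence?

5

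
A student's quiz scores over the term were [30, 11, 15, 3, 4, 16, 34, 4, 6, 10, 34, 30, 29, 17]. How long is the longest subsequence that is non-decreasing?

6

Let dp[i] be the length of the longest such subsequence ending at index i:
i:      1  2  3  4  5  6  7  8  9 10 11 12 13 14
a[i]:  30 11 15  3  4 16 34  4  6 10 34 30 29 17
dp:     1  1  2  1  2  3  4  3  4  5  6  6  6  6
Maximum dp value is 6.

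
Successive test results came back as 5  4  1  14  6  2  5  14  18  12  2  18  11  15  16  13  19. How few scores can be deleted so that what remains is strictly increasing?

Fewest deletions = n − (longest strictly increasing subsequence).
Patience tails:
5 → extends → [5]
4 → replaces 5 → [4]
1 → replaces 4 → [1]
14 → extends → [1, 14]
6 → replaces 14 → [1, 6]
2 → replaces 6 → [1, 2]
5 → extends → [1, 2, 5]
14 → extends → [1, 2, 5, 14]
18 → extends → [1, 2, 5, 14, 18]
12 → replaces 14 → [1, 2, 5, 12, 18]
2 → already a tail → [1, 2, 5, 12, 18]
18 → already a tail → [1, 2, 5, 12, 18]
11 → replaces 12 → [1, 2, 5, 11, 18]
15 → replaces 18 → [1, 2, 5, 11, 15]
16 → extends → [1, 2, 5, 11, 15, 16]
13 → replaces 15 → [1, 2, 5, 11, 13, 16]
19 → extends → [1, 2, 5, 11, 13, 16, 19]
Longest strictly increasing subsequence has length 7, so deletions = 17 − 7 = 10.

10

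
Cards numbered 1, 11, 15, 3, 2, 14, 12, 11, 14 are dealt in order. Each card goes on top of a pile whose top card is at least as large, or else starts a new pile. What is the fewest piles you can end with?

Place each on the leftmost legal pile:
1 → new pile 1 (tops now [1])
11 → new pile 2 (tops now [1, 11])
15 → new pile 3 (tops now [1, 11, 15])
3 → pile 2 (tops now [1, 3, 15])
2 → pile 2 (tops now [1, 2, 15])
14 → pile 3 (tops now [1, 2, 14])
12 → pile 3 (tops now [1, 2, 12])
11 → pile 3 (tops now [1, 2, 11])
14 → new pile 4 (tops now [1, 2, 11, 14])
Four piles.

4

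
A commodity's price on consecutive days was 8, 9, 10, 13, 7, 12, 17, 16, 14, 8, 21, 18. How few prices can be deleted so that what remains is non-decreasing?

6

Fewest deletions = n − (longest non-decreasing subsequence).
i:      1  2  3  4  5  6  7  8  9 10 11 12
a[i]:   8  9 10 13  7 12 17 16 14  8 21 18
dp:     1  2  3  4  1  4  5  5  5  2  6  6
max dp = 6, so deletions = 12 − 6 = 6.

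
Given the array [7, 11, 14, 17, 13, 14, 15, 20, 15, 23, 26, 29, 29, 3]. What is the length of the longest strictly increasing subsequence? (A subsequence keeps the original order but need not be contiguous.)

Let dp[i] be the length of the longest such subsequence ending at index i:
i:      1  2  3  4  5  6  7  8  9 10 11 12 13 14
a[i]:   7 11 14 17 13 14 15 20 15 23 26 29 29  3
dp:     1  2  3  4  3  4  5  6  5  7  8  9  9  1
Maximum dp value is 9.

9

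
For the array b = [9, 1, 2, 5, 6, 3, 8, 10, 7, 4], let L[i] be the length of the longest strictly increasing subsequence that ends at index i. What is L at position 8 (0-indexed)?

5

dp[i] = 1 + max{dp[j] : j<i, b[j]<b[i]} (or 1 if no such j):
i:      0  1  2  3  4  5  6  7  8  9
b[i]:   9  1  2  5  6  3  8 10  7  4
dp:     1  1  2  3  4  3  5  6  5  4
At index 8 the value is 5.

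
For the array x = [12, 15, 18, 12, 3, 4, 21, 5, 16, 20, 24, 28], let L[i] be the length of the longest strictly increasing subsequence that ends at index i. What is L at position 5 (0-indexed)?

2

dp[i] = 1 + max{dp[j] : j<i, x[j]<x[i]} (or 1 if no such j):
i:      0  1  2  3  4  5  6  7  8  9 10 11
x[i]:  12 15 18 12  3  4 21  5 16 20 24 28
dp:     1  2  3  1  1  2  4  3  4  5  6  7
At index 5 the value is 2.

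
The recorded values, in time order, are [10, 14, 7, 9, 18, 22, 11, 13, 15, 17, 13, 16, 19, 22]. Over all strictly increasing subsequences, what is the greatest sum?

113

Let S[i] be the best sum of a strictly increasing subsequence ending at i:
i:       1   2   3   4   5   6   7   8   9  10  11  12  13  14
a[i]:   10  14   7   9  18  22  11  13  15  17  13  16  19  22
S:      10  24   7  16  42  64  27  40  55  72  40  71  91 113
Maximum is 113 (e.g. 7 + 9 + 11 + 13 + 15 + 17 + 19 + 22).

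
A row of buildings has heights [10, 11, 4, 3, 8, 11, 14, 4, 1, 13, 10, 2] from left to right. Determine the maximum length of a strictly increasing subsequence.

Let dp[i] be the length of the longest such subsequence ending at index i:
i:      1  2  3  4  5  6  7  8  9 10 11 12
a[i]:  10 11  4  3  8 11 14  4  1 13 10  2
dp:     1  2  1  1  2  3  4  2  1  4  3  2
Maximum dp value is 4.

4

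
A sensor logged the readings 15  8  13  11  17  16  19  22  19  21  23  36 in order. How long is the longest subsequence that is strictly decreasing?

Negate each value so 'decreasing' becomes 'increasing', then run patience tails on the negated sequence:
-15 → extends → [-15]
-8 → extends → [-15, -8]
-13 → replaces -8 → [-15, -13]
-11 → extends → [-15, -13, -11]
-17 → replaces -15 → [-17, -13, -11]
-16 → replaces -13 → [-17, -16, -11]
-19 → replaces -17 → [-19, -16, -11]
-22 → replaces -19 → [-22, -16, -11]
-19 → replaces -16 → [-22, -19, -11]
-21 → replaces -19 → [-22, -21, -11]
-23 → replaces -22 → [-23, -21, -11]
-36 → replaces -23 → [-36, -21, -11]
Three tails, so the longest strictly decreasing subsequence of the original has length 3.

3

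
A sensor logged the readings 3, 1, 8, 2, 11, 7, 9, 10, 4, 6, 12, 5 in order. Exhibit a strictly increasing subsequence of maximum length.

1, 2, 7, 9, 10, 12

Patience tails give the LIS length; then backtrack through the dp parents:
3 → extends → [3]
1 → replaces 3 → [1]
8 → extends → [1, 8]
2 → replaces 8 → [1, 2]
11 → extends → [1, 2, 11]
7 → replaces 11 → [1, 2, 7]
9 → extends → [1, 2, 7, 9]
10 → extends → [1, 2, 7, 9, 10]
4 → replaces 7 → [1, 2, 4, 9, 10]
6 → replaces 9 → [1, 2, 4, 6, 10]
12 → extends → [1, 2, 4, 6, 10, 12]
5 → replaces 6 → [1, 2, 4, 5, 10, 12]
Length 6; one witness is 1, 2, 7, 9, 10, 12.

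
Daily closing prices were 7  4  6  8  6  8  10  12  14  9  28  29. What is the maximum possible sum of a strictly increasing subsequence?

111

Let S[i] be the best sum of a strictly increasing subsequence ending at i:
i:       1   2   3   4   5   6   7   8   9  10  11  12
a[i]:    7   4   6   8   6   8  10  12  14   9  28  29
S:       7   4  10  18  10  18  28  40  54  27  82 111
Maximum is 111 (e.g. 4 + 6 + 8 + 10 + 12 + 14 + 28 + 29).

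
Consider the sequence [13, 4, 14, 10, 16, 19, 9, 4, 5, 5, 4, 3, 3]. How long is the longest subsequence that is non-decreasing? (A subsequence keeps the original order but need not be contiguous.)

Track the smallest tail for each achievable length (allowing ties):
13 → extends → [13]
4 → replaces 13 → [4]
14 → extends → [4, 14]
10 → replaces 14 → [4, 10]
16 → extends → [4, 10, 16]
19 → extends → [4, 10, 16, 19]
9 → replaces 10 → [4, 9, 16, 19]
4 → replaces 9 → [4, 4, 16, 19]
5 → replaces 16 → [4, 4, 5, 19]
5 → replaces 19 → [4, 4, 5, 5]
4 → replaces 5 → [4, 4, 4, 5]
3 → replaces 4 → [3, 4, 4, 5]
3 → replaces 4 → [3, 3, 4, 5]
Four tails, so the longest non-decreasing subsequence has length 4 (e.g. 13, 14, 16, 19).

4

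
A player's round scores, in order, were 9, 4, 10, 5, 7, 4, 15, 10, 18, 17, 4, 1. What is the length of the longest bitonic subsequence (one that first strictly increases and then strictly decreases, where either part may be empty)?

8

inc[i] = longest strictly increasing subsequence ending at i; dec[i] = longest strictly decreasing subsequence starting at i:
i:      1  2  3  4  5  6  7  8  9 10 11 12
a[i]:   9  4 10  5  7  4 15 10 18 17  4  1
inc:    1  1  2  2  3  1  4  4  5  5  1  1
dec:    4  2  4  3  3  2  4  3  4  3  2  1
Best peak at i=9 (value 18): inc=5, dec=4, length 5+4−1 = 8.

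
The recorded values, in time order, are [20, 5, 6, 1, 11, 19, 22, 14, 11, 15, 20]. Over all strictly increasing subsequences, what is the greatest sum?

Let S[i] be the best sum of a strictly increasing subsequence ending at i:
i:      1  2  3  4  5  6  7  8  9 10 11
a[i]:  20  5  6  1 11 19 22 14 11 15 20
S:     20  5 11  1 22 41 63 36 22 51 71
Maximum is 71 (e.g. 5 + 6 + 11 + 14 + 15 + 20).

71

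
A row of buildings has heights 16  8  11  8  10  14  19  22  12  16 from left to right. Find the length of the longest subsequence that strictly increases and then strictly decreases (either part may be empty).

6

inc[i] = longest strictly increasing subsequence ending at i; dec[i] = longest strictly decreasing subsequence starting at i:
i:      1  2  3  4  5  6  7  8  9 10
a[i]:  16  8 11  8 10 14 19 22 12 16
inc:    1  1  2  1  2  3  4  5  3  4
dec:    3  1  2  1  1  2  2  2  1  1
Best peak at i=8 (value 22): inc=5, dec=2, length 5+2−1 = 6.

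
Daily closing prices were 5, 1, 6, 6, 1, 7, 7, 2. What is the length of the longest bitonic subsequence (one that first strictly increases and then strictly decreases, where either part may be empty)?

4

inc[i] = longest strictly increasing subsequence ending at i; dec[i] = longest strictly decreasing subsequence starting at i:
i:     1 2 3 4 5 6 7 8
a[i]:  5 1 6 6 1 7 7 2
inc:   1 1 2 2 1 3 3 2
dec:   2 1 2 2 1 2 2 1
Best peak at i=6 (value 7): inc=3, dec=2, length 3+2−1 = 4.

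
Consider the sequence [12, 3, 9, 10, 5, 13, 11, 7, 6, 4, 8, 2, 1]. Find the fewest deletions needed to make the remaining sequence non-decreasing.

9

Fewest deletions = n − (longest non-decreasing subsequence).
i:      1  2  3  4  5  6  7  8  9 10 11 12 13
a[i]:  12  3  9 10  5 13 11  7  6  4  8  2  1
dp:     1  1  2  3  2  4  4  3  3  2  4  1  1
max dp = 4, so deletions = 13 − 4 = 9.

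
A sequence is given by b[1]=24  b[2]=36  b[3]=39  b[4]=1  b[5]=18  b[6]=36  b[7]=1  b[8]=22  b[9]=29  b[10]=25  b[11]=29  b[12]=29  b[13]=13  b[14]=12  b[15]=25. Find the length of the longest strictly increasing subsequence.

5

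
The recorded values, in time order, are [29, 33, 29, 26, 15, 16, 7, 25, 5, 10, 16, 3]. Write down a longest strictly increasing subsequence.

Patience tails give the LIS length; then backtrack through the dp parents:
29 → extends → [29]
33 → extends → [29, 33]
29 → already a tail → [29, 33]
26 → replaces 29 → [26, 33]
15 → replaces 26 → [15, 33]
16 → replaces 33 → [15, 16]
7 → replaces 15 → [7, 16]
25 → extends → [7, 16, 25]
5 → replaces 7 → [5, 16, 25]
10 → replaces 16 → [5, 10, 25]
16 → replaces 25 → [5, 10, 16]
3 → replaces 5 → [3, 10, 16]
Length 3; one witness is 15, 16, 25.

15, 16, 25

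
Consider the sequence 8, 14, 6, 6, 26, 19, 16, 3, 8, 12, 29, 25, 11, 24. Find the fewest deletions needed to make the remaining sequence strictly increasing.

10

Fewest deletions = n − (longest strictly increasing subsequence).
Patience tails:
8 → extends → [8]
14 → extends → [8, 14]
6 → replaces 8 → [6, 14]
6 → already a tail → [6, 14]
26 → extends → [6, 14, 26]
19 → replaces 26 → [6, 14, 19]
16 → replaces 19 → [6, 14, 16]
3 → replaces 6 → [3, 14, 16]
8 → replaces 14 → [3, 8, 16]
12 → replaces 16 → [3, 8, 12]
29 → extends → [3, 8, 12, 29]
25 → replaces 29 → [3, 8, 12, 25]
11 → replaces 12 → [3, 8, 11, 25]
24 → replaces 25 → [3, 8, 11, 24]
Longest strictly increasing subsequence has length 4, so deletions = 14 − 4 = 10.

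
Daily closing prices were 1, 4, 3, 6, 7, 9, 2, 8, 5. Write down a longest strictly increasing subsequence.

1, 4, 6, 7, 9

Patience tails give the LIS length; then backtrack through the dp parents:
1 → extends → [1]
4 → extends → [1, 4]
3 → replaces 4 → [1, 3]
6 → extends → [1, 3, 6]
7 → extends → [1, 3, 6, 7]
9 → extends → [1, 3, 6, 7, 9]
2 → replaces 3 → [1, 2, 6, 7, 9]
8 → replaces 9 → [1, 2, 6, 7, 8]
5 → replaces 6 → [1, 2, 5, 7, 8]
Length 5; one witness is 1, 4, 6, 7, 9.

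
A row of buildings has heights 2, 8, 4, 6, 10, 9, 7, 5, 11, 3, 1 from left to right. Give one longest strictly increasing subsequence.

Patience tails give the LIS length; then backtrack through the dp parents:
2 → extends → [2]
8 → extends → [2, 8]
4 → replaces 8 → [2, 4]
6 → extends → [2, 4, 6]
10 → extends → [2, 4, 6, 10]
9 → replaces 10 → [2, 4, 6, 9]
7 → replaces 9 → [2, 4, 6, 7]
5 → replaces 6 → [2, 4, 5, 7]
11 → extends → [2, 4, 5, 7, 11]
3 → replaces 4 → [2, 3, 5, 7, 11]
1 → replaces 2 → [1, 3, 5, 7, 11]
Length 5; one witness is 2, 4, 6, 10, 11.

2, 4, 6, 10, 11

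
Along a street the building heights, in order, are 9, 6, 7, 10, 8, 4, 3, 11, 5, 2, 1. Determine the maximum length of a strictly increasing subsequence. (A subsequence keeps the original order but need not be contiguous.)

Track the smallest tail for each achievable length (strict):
9 → extends → [9]
6 → replaces 9 → [6]
7 → extends → [6, 7]
10 → extends → [6, 7, 10]
8 → replaces 10 → [6, 7, 8]
4 → replaces 6 → [4, 7, 8]
3 → replaces 4 → [3, 7, 8]
11 → extends → [3, 7, 8, 11]
5 → replaces 7 → [3, 5, 8, 11]
2 → replaces 3 → [2, 5, 8, 11]
1 → replaces 2 → [1, 5, 8, 11]
Four tails, so the longest strictly increasing subsequence has length 4 (e.g. 6, 7, 10, 11).

4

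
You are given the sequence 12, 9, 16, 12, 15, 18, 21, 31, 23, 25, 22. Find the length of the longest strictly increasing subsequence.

Track the smallest tail for each achievable length (strict):
12 → extends → [12]
9 → replaces 12 → [9]
16 → extends → [9, 16]
12 → replaces 16 → [9, 12]
15 → extends → [9, 12, 15]
18 → extends → [9, 12, 15, 18]
21 → extends → [9, 12, 15, 18, 21]
31 → extends → [9, 12, 15, 18, 21, 31]
23 → replaces 31 → [9, 12, 15, 18, 21, 23]
25 → extends → [9, 12, 15, 18, 21, 23, 25]
22 → replaces 23 → [9, 12, 15, 18, 21, 22, 25]
Seven tails, so the longest strictly increasing subsequence has length 7 (e.g. 9, 12, 15, 18, 21, 23, 25).

7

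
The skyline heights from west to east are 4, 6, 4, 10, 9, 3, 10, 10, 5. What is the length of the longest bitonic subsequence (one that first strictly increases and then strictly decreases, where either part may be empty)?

inc[i] = longest strictly increasing subsequence ending at i; dec[i] = longest strictly decreasing subsequence starting at i:
i:      1  2  3  4  5  6  7  8  9
a[i]:   4  6  4 10  9  3 10 10  5
inc:    1  2  1  3  3  1  4  4  2
dec:    2  3  2  3  2  1  2  2  1
Best peak at i=4 (value 10): inc=3, dec=3, length 3+3−1 = 5.

5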